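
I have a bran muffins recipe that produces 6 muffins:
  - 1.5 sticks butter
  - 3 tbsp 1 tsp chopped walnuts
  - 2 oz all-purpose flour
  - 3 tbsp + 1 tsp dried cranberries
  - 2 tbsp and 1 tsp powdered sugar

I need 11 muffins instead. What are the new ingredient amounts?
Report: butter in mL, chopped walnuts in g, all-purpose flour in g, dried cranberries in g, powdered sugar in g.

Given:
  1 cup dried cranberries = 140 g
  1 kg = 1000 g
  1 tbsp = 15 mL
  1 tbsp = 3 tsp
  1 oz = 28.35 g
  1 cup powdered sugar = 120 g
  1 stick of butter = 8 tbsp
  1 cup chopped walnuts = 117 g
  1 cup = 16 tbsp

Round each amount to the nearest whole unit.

Scaling factor: 11/6.
butter: 1.5 stick × 11/6 × 8 tbsp/stick × 15 mL/tbsp = 330 mL
chopped walnuts: (3 tbsp + 1 tsp = 10/3 tbsp) × 11/6 ÷ 16 tbsp/cup × 117 g/cup ≈ 45 g
all-purpose flour: 2 oz × 11/6 × 28.35 g/oz ≈ 104 g
dried cranberries: (3 tbsp + 1 tsp = 10/3 tbsp) × 11/6 ÷ 16 tbsp/cup × 140 g/cup ≈ 53 g
powdered sugar: (2 tbsp + 1 tsp = 7/3 tbsp) × 11/6 ÷ 16 tbsp/cup × 120 g/cup ≈ 32 g

butter: 330 mL; chopped walnuts: 45 g; all-purpose flour: 104 g; dried cranberries: 53 g; powdered sugar: 32 g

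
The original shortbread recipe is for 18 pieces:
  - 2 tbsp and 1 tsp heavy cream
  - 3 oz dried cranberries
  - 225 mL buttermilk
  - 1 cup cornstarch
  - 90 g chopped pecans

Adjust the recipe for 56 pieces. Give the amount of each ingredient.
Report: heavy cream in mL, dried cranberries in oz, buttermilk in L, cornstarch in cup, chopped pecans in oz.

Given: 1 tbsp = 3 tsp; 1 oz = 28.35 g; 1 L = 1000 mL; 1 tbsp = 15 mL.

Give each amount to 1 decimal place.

Scaling factor: 56/18 = 28/9.
heavy cream: (2 tbsp + 1 tsp = 7/3 tbsp) × 28/9 × 15 mL/tbsp ≈ 108.9 mL
dried cranberries: 3 oz × 28/9 ≈ 9.3 oz
buttermilk: 225 mL × 28/9 ÷ 1000 mL/L = 0.7 L
cornstarch: 1 cup × 28/9 ≈ 3.1 cup
chopped pecans: 90 g × 28/9 ÷ 28.35 g/oz ≈ 9.9 oz

heavy cream: 108.9 mL; dried cranberries: 9.3 oz; buttermilk: 0.7 L; cornstarch: 3.1 cup; chopped pecans: 9.9 oz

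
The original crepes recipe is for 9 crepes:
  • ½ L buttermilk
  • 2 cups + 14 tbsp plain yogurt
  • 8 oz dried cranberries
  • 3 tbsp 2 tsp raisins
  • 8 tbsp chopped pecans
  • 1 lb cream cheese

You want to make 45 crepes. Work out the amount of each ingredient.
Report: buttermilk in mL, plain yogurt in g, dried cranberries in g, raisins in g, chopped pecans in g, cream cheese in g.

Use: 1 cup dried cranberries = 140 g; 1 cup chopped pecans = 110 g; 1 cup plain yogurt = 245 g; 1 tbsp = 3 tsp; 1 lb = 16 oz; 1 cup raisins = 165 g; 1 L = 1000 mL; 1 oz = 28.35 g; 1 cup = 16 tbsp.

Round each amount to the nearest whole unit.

Scaling factor: 45/9 = 5.
buttermilk: 0.5 L × 5 × 1000 mL/L = 2500 mL
plain yogurt: (2 cup + 14 tbsp = 2.875 cup) × 5 × 245 g/cup ≈ 3522 g
dried cranberries: 8 oz × 5 × 28.35 g/oz = 1134 g
raisins: (3 tbsp + 2 tsp = 11/3 tbsp) × 5 ÷ 16 tbsp/cup × 165 g/cup ≈ 189 g
chopped pecans: 8 tbsp × 5 ÷ 16 tbsp/cup × 110 g/cup = 275 g
cream cheese: 1 lb × 5 × 16 oz/lb × 28.35 g/oz = 2268 g

buttermilk: 2500 mL; plain yogurt: 3522 g; dried cranberries: 1134 g; raisins: 189 g; chopped pecans: 275 g; cream cheese: 2268 g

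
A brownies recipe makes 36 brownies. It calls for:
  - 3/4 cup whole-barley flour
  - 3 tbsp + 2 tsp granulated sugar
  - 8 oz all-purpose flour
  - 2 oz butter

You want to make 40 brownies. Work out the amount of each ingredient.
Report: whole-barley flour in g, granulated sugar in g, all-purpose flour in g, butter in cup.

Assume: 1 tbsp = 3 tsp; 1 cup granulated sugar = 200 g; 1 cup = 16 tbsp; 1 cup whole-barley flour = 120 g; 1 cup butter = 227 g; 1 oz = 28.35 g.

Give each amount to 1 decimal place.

whole-barley flour: 100.0 g; granulated sugar: 50.9 g; all-purpose flour: 252.0 g; butter: 0.3 cup

Scaling factor: 40/36 = 10/9.
whole-barley flour: 0.75 cup × 10/9 × 120 g/cup = 100.0 g
granulated sugar: (3 tbsp + 2 tsp = 11/3 tbsp) × 10/9 ÷ 16 tbsp/cup × 200 g/cup ≈ 50.9 g
all-purpose flour: 8 oz × 10/9 × 28.35 g/oz = 252.0 g
butter: 2 oz × 10/9 × 28.35 g/oz ÷ 227 g/cup ≈ 0.3 cup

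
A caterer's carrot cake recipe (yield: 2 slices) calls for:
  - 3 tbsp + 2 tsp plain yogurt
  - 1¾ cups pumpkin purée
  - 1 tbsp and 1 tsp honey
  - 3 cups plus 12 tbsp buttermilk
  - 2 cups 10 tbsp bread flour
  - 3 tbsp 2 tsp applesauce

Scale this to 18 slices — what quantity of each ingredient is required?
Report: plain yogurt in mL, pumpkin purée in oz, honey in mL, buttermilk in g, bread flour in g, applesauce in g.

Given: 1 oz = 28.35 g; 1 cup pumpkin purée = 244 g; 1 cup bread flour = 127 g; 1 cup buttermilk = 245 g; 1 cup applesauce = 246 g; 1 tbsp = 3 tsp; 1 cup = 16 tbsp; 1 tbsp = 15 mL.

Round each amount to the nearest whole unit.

plain yogurt: 495 mL; pumpkin purée: 136 oz; honey: 180 mL; buttermilk: 8269 g; bread flour: 3000 g; applesauce: 507 g

Scaling factor: 18/2 = 9.
plain yogurt: (3 tbsp + 2 tsp = 11/3 tbsp) × 9 × 15 mL/tbsp = 495 mL
pumpkin purée: 1.75 cup × 9 × 244 g/cup ÷ 28.35 g/oz ≈ 136 oz
honey: (1 tbsp + 1 tsp = 4/3 tbsp) × 9 × 15 mL/tbsp = 180 mL
buttermilk: (3 cup + 12 tbsp = 3.75 cup) × 9 × 245 g/cup ≈ 8269 g
bread flour: (2 cup + 10 tbsp = 2.625 cup) × 9 × 127 g/cup ≈ 3000 g
applesauce: (3 tbsp + 2 tsp = 11/3 tbsp) × 9 ÷ 16 tbsp/cup × 246 g/cup ≈ 507 g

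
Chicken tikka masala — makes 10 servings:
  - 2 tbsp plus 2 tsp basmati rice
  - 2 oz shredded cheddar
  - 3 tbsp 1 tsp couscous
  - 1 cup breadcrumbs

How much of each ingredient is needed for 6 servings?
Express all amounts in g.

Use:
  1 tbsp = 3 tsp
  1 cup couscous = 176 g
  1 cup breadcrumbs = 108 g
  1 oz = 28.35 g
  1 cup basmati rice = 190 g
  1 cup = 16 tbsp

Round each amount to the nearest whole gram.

basmati rice: 19 g; shredded cheddar: 34 g; couscous: 22 g; breadcrumbs: 65 g

Scaling factor: 6/10 = 3/5 = 0.6.
basmati rice: (2 tbsp + 2 tsp = 8/3 tbsp) × 3/5 ÷ 16 tbsp/cup × 190 g/cup = 19 g
shredded cheddar: 2 oz × 3/5 × 28.35 g/oz ≈ 34 g
couscous: (3 tbsp + 1 tsp = 10/3 tbsp) × 3/5 ÷ 16 tbsp/cup × 176 g/cup = 22 g
breadcrumbs: 1 cup × 3/5 × 108 g/cup ≈ 65 g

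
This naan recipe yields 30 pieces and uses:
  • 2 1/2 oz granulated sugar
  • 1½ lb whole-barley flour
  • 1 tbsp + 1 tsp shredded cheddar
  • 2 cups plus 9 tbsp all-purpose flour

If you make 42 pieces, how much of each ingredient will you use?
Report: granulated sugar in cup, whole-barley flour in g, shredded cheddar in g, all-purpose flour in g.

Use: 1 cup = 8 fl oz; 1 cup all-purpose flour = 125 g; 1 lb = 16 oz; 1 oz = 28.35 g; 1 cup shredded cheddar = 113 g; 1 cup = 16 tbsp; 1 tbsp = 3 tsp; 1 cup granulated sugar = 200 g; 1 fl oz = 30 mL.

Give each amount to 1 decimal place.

Scaling factor: 42/30 = 7/5 = 1.4.
granulated sugar: 2.5 oz × 7/5 × 28.35 g/oz ÷ 200 g/cup ≈ 0.5 cup
whole-barley flour: 1.5 lb × 7/5 × 16 oz/lb × 28.35 g/oz ≈ 952.6 g
shredded cheddar: (1 tbsp + 1 tsp = 4/3 tbsp) × 7/5 ÷ 16 tbsp/cup × 113 g/cup ≈ 13.2 g
all-purpose flour: (2 cup + 9 tbsp = 2.5625 cup) × 7/5 × 125 g/cup ≈ 448.4 g

granulated sugar: 0.5 cup; whole-barley flour: 952.6 g; shredded cheddar: 13.2 g; all-purpose flour: 448.4 g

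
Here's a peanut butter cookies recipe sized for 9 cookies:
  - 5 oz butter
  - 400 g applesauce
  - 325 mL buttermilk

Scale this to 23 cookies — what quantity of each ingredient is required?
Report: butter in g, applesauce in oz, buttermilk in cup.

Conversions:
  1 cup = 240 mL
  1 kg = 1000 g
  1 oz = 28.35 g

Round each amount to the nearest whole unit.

Scaling factor: 23/9.
butter: 5 oz × 23/9 × 28.35 g/oz ≈ 362 g
applesauce: 400 g × 23/9 ÷ 28.35 g/oz ≈ 36 oz
buttermilk: 325 mL × 23/9 ÷ 240 mL/cup ≈ 3 cup

butter: 362 g; applesauce: 36 oz; buttermilk: 3 cup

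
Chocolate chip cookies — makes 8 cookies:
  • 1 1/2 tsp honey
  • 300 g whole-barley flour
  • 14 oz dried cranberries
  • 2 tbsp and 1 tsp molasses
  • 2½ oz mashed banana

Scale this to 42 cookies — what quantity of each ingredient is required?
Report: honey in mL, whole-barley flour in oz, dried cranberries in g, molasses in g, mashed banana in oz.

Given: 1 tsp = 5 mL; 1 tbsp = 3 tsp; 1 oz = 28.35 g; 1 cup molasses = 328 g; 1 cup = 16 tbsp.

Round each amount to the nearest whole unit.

honey: 39 mL; whole-barley flour: 56 oz; dried cranberries: 2084 g; molasses: 251 g; mashed banana: 13 oz

Scaling factor: 42/8 = 21/4 = 5.25.
honey: 1.5 tsp × 21/4 × 5 mL/tsp ≈ 39 mL
whole-barley flour: 300 g × 21/4 ÷ 28.35 g/oz ≈ 56 oz
dried cranberries: 14 oz × 21/4 × 28.35 g/oz ≈ 2084 g
molasses: (2 tbsp + 1 tsp = 7/3 tbsp) × 21/4 ÷ 16 tbsp/cup × 328 g/cup ≈ 251 g
mashed banana: 2.5 oz × 21/4 ≈ 13 oz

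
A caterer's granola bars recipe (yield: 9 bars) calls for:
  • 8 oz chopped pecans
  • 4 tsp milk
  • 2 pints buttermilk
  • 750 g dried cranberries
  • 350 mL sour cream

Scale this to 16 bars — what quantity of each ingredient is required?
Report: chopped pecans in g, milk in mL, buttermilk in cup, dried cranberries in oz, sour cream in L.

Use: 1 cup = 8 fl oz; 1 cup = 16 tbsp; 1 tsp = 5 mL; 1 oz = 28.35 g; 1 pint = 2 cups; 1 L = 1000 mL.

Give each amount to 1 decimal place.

Scaling factor: 16/9.
chopped pecans: 8 oz × 16/9 × 28.35 g/oz = 403.2 g
milk: 4 tsp × 16/9 × 5 mL/tsp ≈ 35.6 mL
buttermilk: 2 pint × 16/9 × 2 cup/pint ≈ 7.1 cup
dried cranberries: 750 g × 16/9 ÷ 28.35 g/oz ≈ 47.0 oz
sour cream: 350 mL × 16/9 ÷ 1000 mL/L ≈ 0.6 L

chopped pecans: 403.2 g; milk: 35.6 mL; buttermilk: 7.1 cup; dried cranberries: 47.0 oz; sour cream: 0.6 L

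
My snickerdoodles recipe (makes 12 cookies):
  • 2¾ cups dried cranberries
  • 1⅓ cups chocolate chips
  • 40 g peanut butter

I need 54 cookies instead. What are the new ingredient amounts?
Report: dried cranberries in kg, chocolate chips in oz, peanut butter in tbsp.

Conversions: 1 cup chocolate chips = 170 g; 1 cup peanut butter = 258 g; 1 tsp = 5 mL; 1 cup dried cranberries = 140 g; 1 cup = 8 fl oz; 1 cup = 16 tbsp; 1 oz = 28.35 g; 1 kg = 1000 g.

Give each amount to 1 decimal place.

Scaling factor: 54/12 = 9/2 = 4.5.
dried cranberries: 2.75 cup × 9/2 × 140 g/cup ÷ 1000 g/kg ≈ 1.7 kg
chocolate chips: 4/3 cup × 9/2 × 170 g/cup ÷ 28.35 g/oz ≈ 36.0 oz
peanut butter: 40 g × 9/2 ÷ 258 g/cup × 16 tbsp/cup ≈ 11.2 tbsp

dried cranberries: 1.7 kg; chocolate chips: 36.0 oz; peanut butter: 11.2 tbsp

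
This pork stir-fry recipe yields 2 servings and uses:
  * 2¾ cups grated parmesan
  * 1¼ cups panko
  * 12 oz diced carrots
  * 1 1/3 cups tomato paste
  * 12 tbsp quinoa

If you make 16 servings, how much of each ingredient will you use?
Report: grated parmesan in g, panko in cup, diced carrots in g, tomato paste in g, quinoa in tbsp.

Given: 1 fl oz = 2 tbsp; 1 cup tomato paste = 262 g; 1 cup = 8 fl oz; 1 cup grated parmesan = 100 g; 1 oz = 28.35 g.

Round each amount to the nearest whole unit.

Scaling factor: 16/2 = 8.
grated parmesan: 2.75 cup × 8 × 100 g/cup = 2200 g
panko: 1.25 cup × 8 = 10 cup
diced carrots: 12 oz × 8 × 28.35 g/oz ≈ 2722 g
tomato paste: 4/3 cup × 8 × 262 g/cup ≈ 2795 g
quinoa: 12 tbsp × 8 = 96 tbsp

grated parmesan: 2200 g; panko: 10 cup; diced carrots: 2722 g; tomato paste: 2795 g; quinoa: 96 tbsp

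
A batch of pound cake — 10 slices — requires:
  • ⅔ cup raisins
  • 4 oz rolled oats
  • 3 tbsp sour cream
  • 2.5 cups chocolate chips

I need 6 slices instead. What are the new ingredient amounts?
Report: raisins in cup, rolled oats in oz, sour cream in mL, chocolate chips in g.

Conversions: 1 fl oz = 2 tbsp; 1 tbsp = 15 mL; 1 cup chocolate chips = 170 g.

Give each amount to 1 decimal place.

raisins: 0.4 cup; rolled oats: 2.4 oz; sour cream: 27.0 mL; chocolate chips: 255.0 g

Scaling factor: 6/10 = 3/5 = 0.6.
raisins: 2/3 cup × 3/5 = 0.4 cup
rolled oats: 4 oz × 3/5 = 2.4 oz
sour cream: 3 tbsp × 3/5 × 15 mL/tbsp = 27.0 mL
chocolate chips: 2.5 cup × 3/5 × 170 g/cup = 255.0 g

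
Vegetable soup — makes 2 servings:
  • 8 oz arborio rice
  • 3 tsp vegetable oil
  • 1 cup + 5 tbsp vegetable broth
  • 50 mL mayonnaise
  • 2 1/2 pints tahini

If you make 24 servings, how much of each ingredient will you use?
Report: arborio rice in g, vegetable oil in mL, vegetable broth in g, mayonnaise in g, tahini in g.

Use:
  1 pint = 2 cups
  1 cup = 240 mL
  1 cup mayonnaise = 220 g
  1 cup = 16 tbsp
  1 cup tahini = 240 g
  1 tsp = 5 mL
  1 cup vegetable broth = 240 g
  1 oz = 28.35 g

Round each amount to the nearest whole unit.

Scaling factor: 24/2 = 12.
arborio rice: 8 oz × 12 × 28.35 g/oz ≈ 2722 g
vegetable oil: 3 tsp × 12 × 5 mL/tsp = 180 mL
vegetable broth: (1 cup + 5 tbsp = 1.3125 cup) × 12 × 240 g/cup = 3780 g
mayonnaise: 50 mL × 12 ÷ 240 mL/cup × 220 g/cup = 550 g
tahini: 2.5 pint × 12 × 2 cup/pint × 240 g/cup = 14400 g

arborio rice: 2722 g; vegetable oil: 180 mL; vegetable broth: 3780 g; mayonnaise: 550 g; tahini: 14400 g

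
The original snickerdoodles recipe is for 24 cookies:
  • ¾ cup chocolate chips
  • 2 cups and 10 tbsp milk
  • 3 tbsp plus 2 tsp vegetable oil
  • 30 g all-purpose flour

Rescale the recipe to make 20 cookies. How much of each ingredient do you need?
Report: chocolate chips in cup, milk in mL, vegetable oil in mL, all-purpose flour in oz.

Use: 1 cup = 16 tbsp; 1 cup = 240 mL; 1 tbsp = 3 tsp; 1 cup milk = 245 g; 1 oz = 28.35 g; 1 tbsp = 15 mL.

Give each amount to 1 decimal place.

Scaling factor: 20/24 = 5/6.
chocolate chips: 0.75 cup × 5/6 ≈ 0.6 cup
milk: (2 cup + 10 tbsp = 2.625 cup) × 5/6 × 240 mL/cup = 525.0 mL
vegetable oil: (3 tbsp + 2 tsp = 11/3 tbsp) × 5/6 × 15 mL/tbsp ≈ 45.8 mL
all-purpose flour: 30 g × 5/6 ÷ 28.35 g/oz ≈ 0.9 oz

chocolate chips: 0.6 cup; milk: 525.0 mL; vegetable oil: 45.8 mL; all-purpose flour: 0.9 oz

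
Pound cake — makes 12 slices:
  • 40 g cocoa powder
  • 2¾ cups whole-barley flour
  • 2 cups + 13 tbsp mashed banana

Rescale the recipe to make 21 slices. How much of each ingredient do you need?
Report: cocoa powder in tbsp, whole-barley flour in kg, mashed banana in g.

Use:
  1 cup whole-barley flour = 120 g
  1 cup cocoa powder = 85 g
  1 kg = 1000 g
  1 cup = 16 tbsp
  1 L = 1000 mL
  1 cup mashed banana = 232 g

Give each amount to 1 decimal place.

Scaling factor: 21/12 = 7/4 = 1.75.
cocoa powder: 40 g × 7/4 ÷ 85 g/cup × 16 tbsp/cup ≈ 13.2 tbsp
whole-barley flour: 2.75 cup × 7/4 × 120 g/cup ÷ 1000 g/kg ≈ 0.6 kg
mashed banana: (2 cup + 13 tbsp = 2.8125 cup) × 7/4 × 232 g/cup ≈ 1141.9 g

cocoa powder: 13.2 tbsp; whole-barley flour: 0.6 kg; mashed banana: 1141.9 g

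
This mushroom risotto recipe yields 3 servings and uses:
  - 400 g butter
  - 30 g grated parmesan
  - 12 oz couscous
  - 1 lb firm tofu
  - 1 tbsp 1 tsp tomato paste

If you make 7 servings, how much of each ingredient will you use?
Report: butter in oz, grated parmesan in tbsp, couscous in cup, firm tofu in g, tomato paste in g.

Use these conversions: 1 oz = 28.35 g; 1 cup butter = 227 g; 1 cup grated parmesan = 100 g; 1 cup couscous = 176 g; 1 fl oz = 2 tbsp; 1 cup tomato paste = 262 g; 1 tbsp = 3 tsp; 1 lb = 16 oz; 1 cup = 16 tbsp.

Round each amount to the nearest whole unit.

Scaling factor: 7/3.
butter: 400 g × 7/3 ÷ 28.35 g/oz ≈ 33 oz
grated parmesan: 30 g × 7/3 ÷ 100 g/cup × 16 tbsp/cup ≈ 11 tbsp
couscous: 12 oz × 7/3 × 28.35 g/oz ÷ 176 g/cup ≈ 5 cup
firm tofu: 1 lb × 7/3 × 16 oz/lb × 28.35 g/oz ≈ 1058 g
tomato paste: (1 tbsp + 1 tsp = 4/3 tbsp) × 7/3 ÷ 16 tbsp/cup × 262 g/cup ≈ 51 g

butter: 33 oz; grated parmesan: 11 tbsp; couscous: 5 cup; firm tofu: 1058 g; tomato paste: 51 g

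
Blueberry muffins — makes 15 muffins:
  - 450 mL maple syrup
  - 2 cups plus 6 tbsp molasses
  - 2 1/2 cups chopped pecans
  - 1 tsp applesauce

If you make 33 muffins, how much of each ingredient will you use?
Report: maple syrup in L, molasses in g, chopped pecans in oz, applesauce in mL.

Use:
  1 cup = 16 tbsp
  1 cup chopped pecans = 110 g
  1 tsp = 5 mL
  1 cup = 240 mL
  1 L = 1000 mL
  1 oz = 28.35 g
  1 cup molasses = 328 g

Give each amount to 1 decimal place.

Scaling factor: 33/15 = 11/5 = 2.2.
maple syrup: 450 mL × 11/5 ÷ 1000 mL/L ≈ 1.0 L
molasses: (2 cup + 6 tbsp = 2.375 cup) × 11/5 × 328 g/cup = 1713.8 g
chopped pecans: 2.5 cup × 11/5 × 110 g/cup ÷ 28.35 g/oz ≈ 21.3 oz
applesauce: 1 tsp × 11/5 × 5 mL/tsp = 11.0 mL

maple syrup: 1.0 L; molasses: 1713.8 g; chopped pecans: 21.3 oz; applesauce: 11.0 mL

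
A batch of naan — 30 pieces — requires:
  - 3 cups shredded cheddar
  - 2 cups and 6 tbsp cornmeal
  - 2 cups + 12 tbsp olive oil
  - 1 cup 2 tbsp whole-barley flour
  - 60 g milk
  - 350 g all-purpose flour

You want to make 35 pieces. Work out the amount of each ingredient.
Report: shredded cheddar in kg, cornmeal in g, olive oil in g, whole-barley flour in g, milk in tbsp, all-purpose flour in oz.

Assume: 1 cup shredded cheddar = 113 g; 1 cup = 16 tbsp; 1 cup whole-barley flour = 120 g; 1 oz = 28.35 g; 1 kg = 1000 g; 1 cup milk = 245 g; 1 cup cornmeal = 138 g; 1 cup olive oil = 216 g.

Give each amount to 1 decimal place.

Scaling factor: 35/30 = 7/6.
shredded cheddar: 3 cup × 7/6 × 113 g/cup ÷ 1000 g/kg ≈ 0.4 kg
cornmeal: (2 cup + 6 tbsp = 2.375 cup) × 7/6 × 138 g/cup ≈ 382.4 g
olive oil: (2 cup + 12 tbsp = 2.75 cup) × 7/6 × 216 g/cup = 693.0 g
whole-barley flour: (1 cup + 2 tbsp = 1.125 cup) × 7/6 × 120 g/cup = 157.5 g
milk: 60 g × 7/6 ÷ 245 g/cup × 16 tbsp/cup ≈ 4.6 tbsp
all-purpose flour: 350 g × 7/6 ÷ 28.35 g/oz ≈ 14.4 oz

shredded cheddar: 0.4 kg; cornmeal: 382.4 g; olive oil: 693.0 g; whole-barley flour: 157.5 g; milk: 4.6 tbsp; all-purpose flour: 14.4 oz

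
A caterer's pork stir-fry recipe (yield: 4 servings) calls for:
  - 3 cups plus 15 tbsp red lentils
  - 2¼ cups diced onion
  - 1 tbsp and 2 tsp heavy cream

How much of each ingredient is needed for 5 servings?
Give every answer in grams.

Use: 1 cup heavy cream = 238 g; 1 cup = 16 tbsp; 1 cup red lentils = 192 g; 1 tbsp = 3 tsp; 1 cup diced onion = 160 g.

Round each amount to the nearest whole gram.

Scaling factor: 5/4 = 1.25.
red lentils: (3 cup + 15 tbsp = 3.9375 cup) × 5/4 × 192 g/cup = 945 g
diced onion: 2.25 cup × 5/4 × 160 g/cup = 450 g
heavy cream: (1 tbsp + 2 tsp = 5/3 tbsp) × 5/4 ÷ 16 tbsp/cup × 238 g/cup ≈ 31 g

red lentils: 945 g; diced onion: 450 g; heavy cream: 31 g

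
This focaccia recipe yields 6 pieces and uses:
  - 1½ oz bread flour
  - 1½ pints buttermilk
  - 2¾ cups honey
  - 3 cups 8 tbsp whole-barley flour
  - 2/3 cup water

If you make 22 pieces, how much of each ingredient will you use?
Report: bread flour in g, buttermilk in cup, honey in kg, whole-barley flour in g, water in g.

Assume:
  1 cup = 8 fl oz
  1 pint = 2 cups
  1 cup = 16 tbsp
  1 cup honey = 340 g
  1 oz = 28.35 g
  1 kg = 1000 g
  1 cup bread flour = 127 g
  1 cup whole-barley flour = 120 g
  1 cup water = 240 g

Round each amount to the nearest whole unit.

Scaling factor: 22/6 = 11/3.
bread flour: 1.5 oz × 11/3 × 28.35 g/oz ≈ 156 g
buttermilk: 1.5 pint × 11/3 × 2 cup/pint = 11 cup
honey: 2.75 cup × 11/3 × 340 g/cup ÷ 1000 g/kg ≈ 3 kg
whole-barley flour: (3 cup + 8 tbsp = 3.5 cup) × 11/3 × 120 g/cup = 1540 g
water: 2/3 cup × 11/3 × 240 g/cup ≈ 587 g

bread flour: 156 g; buttermilk: 11 cup; honey: 3 kg; whole-barley flour: 1540 g; water: 587 g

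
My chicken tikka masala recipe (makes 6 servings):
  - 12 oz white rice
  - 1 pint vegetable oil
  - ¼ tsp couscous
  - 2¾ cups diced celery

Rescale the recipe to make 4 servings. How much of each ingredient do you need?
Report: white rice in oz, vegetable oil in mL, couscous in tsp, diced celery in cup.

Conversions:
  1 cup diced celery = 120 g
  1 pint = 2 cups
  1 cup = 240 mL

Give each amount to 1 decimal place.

white rice: 8.0 oz; vegetable oil: 320.0 mL; couscous: 0.2 tsp; diced celery: 1.8 cup

Scaling factor: 4/6 = 2/3.
white rice: 12 oz × 2/3 = 8.0 oz
vegetable oil: 1 pint × 2/3 × 2 cup/pint × 240 mL/cup = 320.0 mL
couscous: 0.25 tsp × 2/3 ≈ 0.2 tsp
diced celery: 2.75 cup × 2/3 ≈ 1.8 cup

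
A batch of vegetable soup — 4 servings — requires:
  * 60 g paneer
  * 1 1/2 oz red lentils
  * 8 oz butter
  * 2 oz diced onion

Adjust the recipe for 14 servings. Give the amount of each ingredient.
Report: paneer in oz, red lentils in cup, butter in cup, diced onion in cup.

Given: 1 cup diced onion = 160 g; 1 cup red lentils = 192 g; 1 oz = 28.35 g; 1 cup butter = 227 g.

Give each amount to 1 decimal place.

Scaling factor: 14/4 = 7/2 = 3.5.
paneer: 60 g × 7/2 ÷ 28.35 g/oz ≈ 7.4 oz
red lentils: 1.5 oz × 7/2 × 28.35 g/oz ÷ 192 g/cup ≈ 0.8 cup
butter: 8 oz × 7/2 × 28.35 g/oz ÷ 227 g/cup ≈ 3.5 cup
diced onion: 2 oz × 7/2 × 28.35 g/oz ÷ 160 g/cup ≈ 1.2 cup

paneer: 7.4 oz; red lentils: 0.8 cup; butter: 3.5 cup; diced onion: 1.2 cup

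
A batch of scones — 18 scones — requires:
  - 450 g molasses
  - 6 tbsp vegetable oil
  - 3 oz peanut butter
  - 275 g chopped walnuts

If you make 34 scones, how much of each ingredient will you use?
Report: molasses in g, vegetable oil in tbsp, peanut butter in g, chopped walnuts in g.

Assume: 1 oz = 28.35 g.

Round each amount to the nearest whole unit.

Scaling factor: 34/18 = 17/9.
molasses: 450 g × 17/9 = 850 g
vegetable oil: 6 tbsp × 17/9 ≈ 11 tbsp
peanut butter: 3 oz × 17/9 × 28.35 g/oz ≈ 161 g
chopped walnuts: 275 g × 17/9 ≈ 519 g

molasses: 850 g; vegetable oil: 11 tbsp; peanut butter: 161 g; chopped walnuts: 519 g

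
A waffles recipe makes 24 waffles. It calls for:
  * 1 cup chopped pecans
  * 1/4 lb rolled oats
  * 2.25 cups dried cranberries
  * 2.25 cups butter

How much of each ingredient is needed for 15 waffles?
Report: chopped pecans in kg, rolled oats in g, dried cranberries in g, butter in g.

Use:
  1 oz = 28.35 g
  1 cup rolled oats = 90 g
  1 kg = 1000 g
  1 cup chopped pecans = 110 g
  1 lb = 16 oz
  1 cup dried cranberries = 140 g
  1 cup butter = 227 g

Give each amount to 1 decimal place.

Scaling factor: 15/24 = 5/8 = 0.625.
chopped pecans: 1 cup × 5/8 × 110 g/cup ÷ 1000 g/kg ≈ 0.1 kg
rolled oats: 0.25 lb × 5/8 × 16 oz/lb × 28.35 g/oz ≈ 70.9 g
dried cranberries: 2.25 cup × 5/8 × 140 g/cup ≈ 196.9 g
butter: 2.25 cup × 5/8 × 227 g/cup ≈ 319.2 g

chopped pecans: 0.1 kg; rolled oats: 70.9 g; dried cranberries: 196.9 g; butter: 319.2 g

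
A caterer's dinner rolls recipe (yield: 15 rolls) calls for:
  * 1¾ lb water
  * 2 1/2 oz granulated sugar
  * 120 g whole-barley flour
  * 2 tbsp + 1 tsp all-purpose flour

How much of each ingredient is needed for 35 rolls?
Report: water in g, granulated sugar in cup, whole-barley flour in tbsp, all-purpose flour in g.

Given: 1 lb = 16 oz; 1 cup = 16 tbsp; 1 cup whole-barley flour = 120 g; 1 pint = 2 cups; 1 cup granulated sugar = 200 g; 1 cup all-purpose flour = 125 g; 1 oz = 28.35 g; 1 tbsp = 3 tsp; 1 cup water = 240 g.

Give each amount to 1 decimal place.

Scaling factor: 35/15 = 7/3.
water: 1.75 lb × 7/3 × 16 oz/lb × 28.35 g/oz = 1852.2 g
granulated sugar: 2.5 oz × 7/3 × 28.35 g/oz ÷ 200 g/cup ≈ 0.8 cup
whole-barley flour: 120 g × 7/3 ÷ 120 g/cup × 16 tbsp/cup ≈ 37.3 tbsp
all-purpose flour: (2 tbsp + 1 tsp = 7/3 tbsp) × 7/3 ÷ 16 tbsp/cup × 125 g/cup ≈ 42.5 g

water: 1852.2 g; granulated sugar: 0.8 cup; whole-barley flour: 37.3 tbsp; all-purpose flour: 42.5 g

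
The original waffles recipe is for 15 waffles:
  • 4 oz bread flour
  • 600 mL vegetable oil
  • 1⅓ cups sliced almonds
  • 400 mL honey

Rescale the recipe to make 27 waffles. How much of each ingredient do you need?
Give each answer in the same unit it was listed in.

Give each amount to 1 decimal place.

bread flour: 7.2 oz; vegetable oil: 1080.0 mL; sliced almonds: 2.4 cup; honey: 720.0 mL

Scaling factor: 27/15 = 9/5 = 1.8.
bread flour: 4 oz × 9/5 = 7.2 oz
vegetable oil: 600 mL × 9/5 = 1080.0 mL
sliced almonds: 4/3 cup × 9/5 = 2.4 cup
honey: 400 mL × 9/5 = 720.0 mL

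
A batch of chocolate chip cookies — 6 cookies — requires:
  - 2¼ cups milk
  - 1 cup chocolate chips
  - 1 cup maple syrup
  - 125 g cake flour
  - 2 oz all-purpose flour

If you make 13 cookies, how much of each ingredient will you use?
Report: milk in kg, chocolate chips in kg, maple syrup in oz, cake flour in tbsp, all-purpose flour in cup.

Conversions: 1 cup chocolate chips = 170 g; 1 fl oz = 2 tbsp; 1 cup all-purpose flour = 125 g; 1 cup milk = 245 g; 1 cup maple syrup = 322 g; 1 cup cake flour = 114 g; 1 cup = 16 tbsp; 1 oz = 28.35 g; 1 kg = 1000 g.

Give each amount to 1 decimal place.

milk: 1.2 kg; chocolate chips: 0.4 kg; maple syrup: 24.6 oz; cake flour: 38.0 tbsp; all-purpose flour: 1.0 cup

Scaling factor: 13/6.
milk: 2.25 cup × 13/6 × 245 g/cup ÷ 1000 g/kg ≈ 1.2 kg
chocolate chips: 1 cup × 13/6 × 170 g/cup ÷ 1000 g/kg ≈ 0.4 kg
maple syrup: 1 cup × 13/6 × 322 g/cup ÷ 28.35 g/oz ≈ 24.6 oz
cake flour: 125 g × 13/6 ÷ 114 g/cup × 16 tbsp/cup ≈ 38.0 tbsp
all-purpose flour: 2 oz × 13/6 × 28.35 g/oz ÷ 125 g/cup ≈ 1.0 cup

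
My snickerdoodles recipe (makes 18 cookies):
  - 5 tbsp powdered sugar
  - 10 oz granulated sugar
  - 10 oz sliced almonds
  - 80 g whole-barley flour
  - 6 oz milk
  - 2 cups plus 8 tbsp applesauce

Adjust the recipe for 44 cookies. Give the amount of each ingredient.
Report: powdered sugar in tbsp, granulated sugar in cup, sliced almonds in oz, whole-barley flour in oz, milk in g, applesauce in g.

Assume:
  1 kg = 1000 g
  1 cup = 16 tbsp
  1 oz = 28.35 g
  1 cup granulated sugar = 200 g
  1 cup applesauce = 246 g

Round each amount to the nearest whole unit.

powdered sugar: 12 tbsp; granulated sugar: 3 cup; sliced almonds: 24 oz; whole-barley flour: 7 oz; milk: 416 g; applesauce: 1503 g

Scaling factor: 44/18 = 22/9.
powdered sugar: 5 tbsp × 22/9 ≈ 12 tbsp
granulated sugar: 10 oz × 22/9 × 28.35 g/oz ÷ 200 g/cup ≈ 3 cup
sliced almonds: 10 oz × 22/9 ≈ 24 oz
whole-barley flour: 80 g × 22/9 ÷ 28.35 g/oz ≈ 7 oz
milk: 6 oz × 22/9 × 28.35 g/oz ≈ 416 g
applesauce: (2 cup + 8 tbsp = 2.5 cup) × 22/9 × 246 g/cup ≈ 1503 g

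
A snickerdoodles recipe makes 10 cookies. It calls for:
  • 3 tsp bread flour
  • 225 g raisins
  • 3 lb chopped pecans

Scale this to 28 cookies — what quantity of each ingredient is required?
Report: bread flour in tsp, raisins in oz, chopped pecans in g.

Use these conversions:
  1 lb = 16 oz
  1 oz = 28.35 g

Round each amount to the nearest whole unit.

bread flour: 8 tsp; raisins: 22 oz; chopped pecans: 3810 g

Scaling factor: 28/10 = 14/5 = 2.8.
bread flour: 3 tsp × 14/5 ≈ 8 tsp
raisins: 225 g × 14/5 ÷ 28.35 g/oz ≈ 22 oz
chopped pecans: 3 lb × 14/5 × 16 oz/lb × 28.35 g/oz ≈ 3810 g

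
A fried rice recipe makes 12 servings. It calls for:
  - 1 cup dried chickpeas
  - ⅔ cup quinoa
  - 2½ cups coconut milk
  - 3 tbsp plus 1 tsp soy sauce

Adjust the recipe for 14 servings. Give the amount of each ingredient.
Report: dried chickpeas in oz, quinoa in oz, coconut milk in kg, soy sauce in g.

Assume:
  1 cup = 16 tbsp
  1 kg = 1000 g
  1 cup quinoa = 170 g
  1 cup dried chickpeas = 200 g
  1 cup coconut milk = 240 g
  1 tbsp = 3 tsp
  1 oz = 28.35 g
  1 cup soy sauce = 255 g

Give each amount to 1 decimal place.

dried chickpeas: 8.2 oz; quinoa: 4.7 oz; coconut milk: 0.7 kg; soy sauce: 62.0 g

Scaling factor: 14/12 = 7/6.
dried chickpeas: 1 cup × 7/6 × 200 g/cup ÷ 28.35 g/oz ≈ 8.2 oz
quinoa: 2/3 cup × 7/6 × 170 g/cup ÷ 28.35 g/oz ≈ 4.7 oz
coconut milk: 2.5 cup × 7/6 × 240 g/cup ÷ 1000 g/kg = 0.7 kg
soy sauce: (3 tbsp + 1 tsp = 10/3 tbsp) × 7/6 ÷ 16 tbsp/cup × 255 g/cup ≈ 62.0 g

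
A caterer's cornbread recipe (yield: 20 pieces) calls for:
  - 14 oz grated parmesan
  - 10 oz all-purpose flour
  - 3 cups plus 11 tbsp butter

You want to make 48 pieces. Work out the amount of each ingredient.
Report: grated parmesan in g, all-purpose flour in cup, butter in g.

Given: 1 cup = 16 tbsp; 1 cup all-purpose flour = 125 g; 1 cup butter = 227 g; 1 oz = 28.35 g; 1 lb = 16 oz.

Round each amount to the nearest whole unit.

Scaling factor: 48/20 = 12/5 = 2.4.
grated parmesan: 14 oz × 12/5 × 28.35 g/oz ≈ 953 g
all-purpose flour: 10 oz × 12/5 × 28.35 g/oz ÷ 125 g/cup ≈ 5 cup
butter: (3 cup + 11 tbsp = 3.6875 cup) × 12/5 × 227 g/cup ≈ 2009 g

grated parmesan: 953 g; all-purpose flour: 5 cup; butter: 2009 g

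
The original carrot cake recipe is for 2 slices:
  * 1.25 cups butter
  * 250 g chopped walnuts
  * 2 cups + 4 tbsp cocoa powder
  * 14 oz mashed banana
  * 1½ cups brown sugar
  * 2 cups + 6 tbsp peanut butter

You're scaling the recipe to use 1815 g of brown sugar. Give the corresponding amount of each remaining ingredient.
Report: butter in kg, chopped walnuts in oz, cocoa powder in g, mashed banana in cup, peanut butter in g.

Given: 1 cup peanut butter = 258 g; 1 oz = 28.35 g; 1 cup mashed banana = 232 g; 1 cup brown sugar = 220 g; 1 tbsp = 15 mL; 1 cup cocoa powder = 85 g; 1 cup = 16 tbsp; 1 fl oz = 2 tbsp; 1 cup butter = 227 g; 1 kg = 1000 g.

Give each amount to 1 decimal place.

butter: 1.6 kg; chopped walnuts: 48.5 oz; cocoa powder: 1051.9 g; mashed banana: 9.4 cup; peanut butter: 3370.1 g

The original recipe has 330 g of brown sugar, so the scaling factor is 1815 ÷ 330 = 11/2 = 5.5.
butter: 1.25 cup × 11/2 × 227 g/cup ÷ 1000 g/kg ≈ 1.6 kg
chopped walnuts: 250 g × 11/2 ÷ 28.35 g/oz ≈ 48.5 oz
cocoa powder: (2 cup + 4 tbsp = 2.25 cup) × 11/2 × 85 g/cup ≈ 1051.9 g
mashed banana: 14 oz × 11/2 × 28.35 g/oz ÷ 232 g/cup ≈ 9.4 cup
peanut butter: (2 cup + 6 tbsp = 2.375 cup) × 11/2 × 258 g/cup ≈ 3370.1 g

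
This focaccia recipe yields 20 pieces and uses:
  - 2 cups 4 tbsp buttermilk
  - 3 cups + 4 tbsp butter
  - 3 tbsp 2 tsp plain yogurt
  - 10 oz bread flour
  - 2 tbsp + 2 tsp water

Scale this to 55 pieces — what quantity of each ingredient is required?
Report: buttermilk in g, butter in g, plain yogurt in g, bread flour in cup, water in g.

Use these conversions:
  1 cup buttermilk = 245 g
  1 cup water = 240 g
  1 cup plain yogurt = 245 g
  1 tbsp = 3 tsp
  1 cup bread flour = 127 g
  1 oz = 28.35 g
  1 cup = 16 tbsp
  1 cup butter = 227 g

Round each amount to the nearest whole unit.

Scaling factor: 55/20 = 11/4 = 2.75.
buttermilk: (2 cup + 4 tbsp = 2.25 cup) × 11/4 × 245 g/cup ≈ 1516 g
butter: (3 cup + 4 tbsp = 3.25 cup) × 11/4 × 227 g/cup ≈ 2029 g
plain yogurt: (3 tbsp + 2 tsp = 11/3 tbsp) × 11/4 ÷ 16 tbsp/cup × 245 g/cup ≈ 154 g
bread flour: 10 oz × 11/4 × 28.35 g/oz ÷ 127 g/cup ≈ 6 cup
water: (2 tbsp + 2 tsp = 8/3 tbsp) × 11/4 ÷ 16 tbsp/cup × 240 g/cup = 110 g

buttermilk: 1516 g; butter: 2029 g; plain yogurt: 154 g; bread flour: 6 cup; water: 110 g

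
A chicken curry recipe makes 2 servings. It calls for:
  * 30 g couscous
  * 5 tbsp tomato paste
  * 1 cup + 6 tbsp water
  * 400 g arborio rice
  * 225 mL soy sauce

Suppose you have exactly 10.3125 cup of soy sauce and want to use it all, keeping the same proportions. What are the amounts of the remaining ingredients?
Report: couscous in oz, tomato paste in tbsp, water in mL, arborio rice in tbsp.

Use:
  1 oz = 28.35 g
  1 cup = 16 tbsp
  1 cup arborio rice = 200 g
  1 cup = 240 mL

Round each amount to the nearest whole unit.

couscous: 12 oz; tomato paste: 55 tbsp; water: 3630 mL; arborio rice: 352 tbsp

The original recipe has 0.9375 cup of soy sauce, so the scaling factor is 10.3125 ÷ 0.9375 = 11.
couscous: 30 g × 11 ÷ 28.35 g/oz ≈ 12 oz
tomato paste: 5 tbsp × 11 = 55 tbsp
water: (1 cup + 6 tbsp = 1.375 cup) × 11 × 240 mL/cup = 3630 mL
arborio rice: 400 g × 11 ÷ 200 g/cup × 16 tbsp/cup = 352 tbsp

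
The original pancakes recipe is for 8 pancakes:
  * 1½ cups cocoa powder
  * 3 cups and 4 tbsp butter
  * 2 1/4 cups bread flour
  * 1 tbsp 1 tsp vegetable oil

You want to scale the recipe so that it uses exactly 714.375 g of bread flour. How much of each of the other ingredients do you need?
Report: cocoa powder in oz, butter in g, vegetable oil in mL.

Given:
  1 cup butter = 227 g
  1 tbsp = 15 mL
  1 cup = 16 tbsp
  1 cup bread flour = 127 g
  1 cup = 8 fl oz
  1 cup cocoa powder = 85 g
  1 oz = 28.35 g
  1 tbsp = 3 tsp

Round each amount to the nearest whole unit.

The original recipe has 285.75 g of bread flour, so the scaling factor is 714.375 ÷ 285.75 = 5/2 = 2.5.
cocoa powder: 1.5 cup × 5/2 × 85 g/cup ÷ 28.35 g/oz ≈ 11 oz
butter: (3 cup + 4 tbsp = 3.25 cup) × 5/2 × 227 g/cup ≈ 1844 g
vegetable oil: (1 tbsp + 1 tsp = 4/3 tbsp) × 5/2 × 15 mL/tbsp = 50 mL

cocoa powder: 11 oz; butter: 1844 g; vegetable oil: 50 mL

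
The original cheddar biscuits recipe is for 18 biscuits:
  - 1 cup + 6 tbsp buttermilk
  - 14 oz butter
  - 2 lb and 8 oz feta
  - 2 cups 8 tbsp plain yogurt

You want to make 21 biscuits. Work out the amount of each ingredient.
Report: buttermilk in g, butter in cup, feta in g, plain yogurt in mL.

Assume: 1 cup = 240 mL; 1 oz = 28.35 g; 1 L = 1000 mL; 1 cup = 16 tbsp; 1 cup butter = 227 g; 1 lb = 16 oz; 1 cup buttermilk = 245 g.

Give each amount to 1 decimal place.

buttermilk: 393.0 g; butter: 2.0 cup; feta: 1323.0 g; plain yogurt: 700.0 mL

Scaling factor: 21/18 = 7/6.
buttermilk: (1 cup + 6 tbsp = 1.375 cup) × 7/6 × 245 g/cup ≈ 393.0 g
butter: 14 oz × 7/6 × 28.35 g/oz ÷ 227 g/cup ≈ 2.0 cup
feta: (2 lb + 8 oz = 2.5 lb) × 7/6 × 16 oz/lb × 28.35 g/oz = 1323.0 g
plain yogurt: (2 cup + 8 tbsp = 2.5 cup) × 7/6 × 240 mL/cup = 700.0 mL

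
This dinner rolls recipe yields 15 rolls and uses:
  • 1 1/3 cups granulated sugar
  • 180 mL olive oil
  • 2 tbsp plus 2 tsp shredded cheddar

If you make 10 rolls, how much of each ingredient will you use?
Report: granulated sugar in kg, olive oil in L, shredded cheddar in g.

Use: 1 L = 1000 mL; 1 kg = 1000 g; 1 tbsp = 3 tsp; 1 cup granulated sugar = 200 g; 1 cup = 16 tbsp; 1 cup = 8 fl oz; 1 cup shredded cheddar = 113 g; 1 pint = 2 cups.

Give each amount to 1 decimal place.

granulated sugar: 0.2 kg; olive oil: 0.1 L; shredded cheddar: 12.6 g

Scaling factor: 10/15 = 2/3.
granulated sugar: 4/3 cup × 2/3 × 200 g/cup ÷ 1000 g/kg ≈ 0.2 kg
olive oil: 180 mL × 2/3 ÷ 1000 mL/L ≈ 0.1 L
shredded cheddar: (2 tbsp + 2 tsp = 8/3 tbsp) × 2/3 ÷ 16 tbsp/cup × 113 g/cup ≈ 12.6 g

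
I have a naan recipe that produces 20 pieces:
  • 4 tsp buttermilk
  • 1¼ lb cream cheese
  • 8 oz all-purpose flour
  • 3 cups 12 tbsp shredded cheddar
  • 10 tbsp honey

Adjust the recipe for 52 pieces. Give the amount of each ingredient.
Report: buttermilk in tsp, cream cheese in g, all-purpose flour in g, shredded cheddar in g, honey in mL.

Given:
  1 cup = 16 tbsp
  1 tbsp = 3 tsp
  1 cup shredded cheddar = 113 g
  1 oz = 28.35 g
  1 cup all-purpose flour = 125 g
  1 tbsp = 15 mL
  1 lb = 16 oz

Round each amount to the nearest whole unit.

buttermilk: 10 tsp; cream cheese: 1474 g; all-purpose flour: 590 g; shredded cheddar: 1102 g; honey: 390 mL

Scaling factor: 52/20 = 13/5 = 2.6.
buttermilk: 4 tsp × 13/5 ≈ 10 tsp
cream cheese: 1.25 lb × 13/5 × 16 oz/lb × 28.35 g/oz ≈ 1474 g
all-purpose flour: 8 oz × 13/5 × 28.35 g/oz ≈ 590 g
shredded cheddar: (3 cup + 12 tbsp = 3.75 cup) × 13/5 × 113 g/cup ≈ 1102 g
honey: 10 tbsp × 13/5 × 15 mL/tbsp = 390 mL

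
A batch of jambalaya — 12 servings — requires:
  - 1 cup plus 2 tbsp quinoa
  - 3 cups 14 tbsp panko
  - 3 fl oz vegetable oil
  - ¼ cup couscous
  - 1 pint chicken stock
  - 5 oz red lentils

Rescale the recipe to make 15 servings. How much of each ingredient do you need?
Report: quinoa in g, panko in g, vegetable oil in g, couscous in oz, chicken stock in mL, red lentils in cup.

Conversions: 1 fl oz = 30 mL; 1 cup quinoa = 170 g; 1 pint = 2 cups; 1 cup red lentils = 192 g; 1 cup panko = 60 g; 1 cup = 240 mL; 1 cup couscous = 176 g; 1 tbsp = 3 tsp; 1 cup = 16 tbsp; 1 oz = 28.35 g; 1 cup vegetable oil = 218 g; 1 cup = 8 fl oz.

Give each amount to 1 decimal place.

Scaling factor: 15/12 = 5/4 = 1.25.
quinoa: (1 cup + 2 tbsp = 1.125 cup) × 5/4 × 170 g/cup ≈ 239.1 g
panko: (3 cup + 14 tbsp = 3.875 cup) × 5/4 × 60 g/cup ≈ 290.6 g
vegetable oil: 3 fl oz × 5/4 ÷ 8 fl oz/cup × 218 g/cup ≈ 102.2 g
couscous: 0.25 cup × 5/4 × 176 g/cup ÷ 28.35 g/oz ≈ 1.9 oz
chicken stock: 1 pint × 5/4 × 2 cup/pint × 240 mL/cup = 600.0 mL
red lentils: 5 oz × 5/4 × 28.35 g/oz ÷ 192 g/cup ≈ 0.9 cup

quinoa: 239.1 g; panko: 290.6 g; vegetable oil: 102.2 g; couscous: 1.9 oz; chicken stock: 600.0 mL; red lentils: 0.9 cup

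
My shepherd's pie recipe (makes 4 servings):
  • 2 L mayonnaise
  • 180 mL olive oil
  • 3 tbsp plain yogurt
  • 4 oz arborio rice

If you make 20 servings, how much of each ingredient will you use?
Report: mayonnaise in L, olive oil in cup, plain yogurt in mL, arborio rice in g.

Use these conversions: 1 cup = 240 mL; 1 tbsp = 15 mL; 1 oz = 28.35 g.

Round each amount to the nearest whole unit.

mayonnaise: 10 L; olive oil: 4 cup; plain yogurt: 225 mL; arborio rice: 567 g

Scaling factor: 20/4 = 5.
mayonnaise: 2 L × 5 = 10 L
olive oil: 180 mL × 5 ÷ 240 mL/cup ≈ 4 cup
plain yogurt: 3 tbsp × 5 × 15 mL/tbsp = 225 mL
arborio rice: 4 oz × 5 × 28.35 g/oz = 567 g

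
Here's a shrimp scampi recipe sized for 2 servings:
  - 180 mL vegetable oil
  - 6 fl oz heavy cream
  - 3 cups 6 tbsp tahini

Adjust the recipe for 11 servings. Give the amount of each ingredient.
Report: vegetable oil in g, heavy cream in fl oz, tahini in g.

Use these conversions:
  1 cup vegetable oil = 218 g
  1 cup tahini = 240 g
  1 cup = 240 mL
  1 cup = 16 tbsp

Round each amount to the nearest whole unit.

vegetable oil: 899 g; heavy cream: 33 fl oz; tahini: 4455 g

Scaling factor: 11/2 = 5.5.
vegetable oil: 180 mL × 11/2 ÷ 240 mL/cup × 218 g/cup ≈ 899 g
heavy cream: 6 fl oz × 11/2 = 33 fl oz
tahini: (3 cup + 6 tbsp = 3.375 cup) × 11/2 × 240 g/cup = 4455 g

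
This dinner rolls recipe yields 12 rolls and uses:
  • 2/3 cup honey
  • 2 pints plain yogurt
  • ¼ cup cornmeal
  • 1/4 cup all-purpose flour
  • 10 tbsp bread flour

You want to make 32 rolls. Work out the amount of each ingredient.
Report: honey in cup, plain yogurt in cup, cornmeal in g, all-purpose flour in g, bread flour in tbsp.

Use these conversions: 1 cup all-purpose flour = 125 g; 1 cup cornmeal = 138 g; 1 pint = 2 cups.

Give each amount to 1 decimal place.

honey: 1.8 cup; plain yogurt: 10.7 cup; cornmeal: 92.0 g; all-purpose flour: 83.3 g; bread flour: 26.7 tbsp

Scaling factor: 32/12 = 8/3.
honey: 2/3 cup × 8/3 ≈ 1.8 cup
plain yogurt: 2 pint × 8/3 × 2 cup/pint ≈ 10.7 cup
cornmeal: 0.25 cup × 8/3 × 138 g/cup = 92.0 g
all-purpose flour: 0.25 cup × 8/3 × 125 g/cup ≈ 83.3 g
bread flour: 10 tbsp × 8/3 ≈ 26.7 tbsp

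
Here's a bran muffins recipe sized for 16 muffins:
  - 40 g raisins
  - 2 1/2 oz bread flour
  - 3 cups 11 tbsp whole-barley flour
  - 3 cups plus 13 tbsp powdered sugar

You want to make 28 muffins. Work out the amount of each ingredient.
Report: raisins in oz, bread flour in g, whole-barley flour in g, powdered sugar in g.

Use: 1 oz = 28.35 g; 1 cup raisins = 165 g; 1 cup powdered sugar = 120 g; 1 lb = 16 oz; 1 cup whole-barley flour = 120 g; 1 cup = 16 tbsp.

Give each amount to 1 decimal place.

Scaling factor: 28/16 = 7/4 = 1.75.
raisins: 40 g × 7/4 ÷ 28.35 g/oz ≈ 2.5 oz
bread flour: 2.5 oz × 7/4 × 28.35 g/oz ≈ 124.0 g
whole-barley flour: (3 cup + 11 tbsp = 3.6875 cup) × 7/4 × 120 g/cup ≈ 774.4 g
powdered sugar: (3 cup + 13 tbsp = 3.8125 cup) × 7/4 × 120 g/cup ≈ 800.6 g

raisins: 2.5 oz; bread flour: 124.0 g; whole-barley flour: 774.4 g; powdered sugar: 800.6 g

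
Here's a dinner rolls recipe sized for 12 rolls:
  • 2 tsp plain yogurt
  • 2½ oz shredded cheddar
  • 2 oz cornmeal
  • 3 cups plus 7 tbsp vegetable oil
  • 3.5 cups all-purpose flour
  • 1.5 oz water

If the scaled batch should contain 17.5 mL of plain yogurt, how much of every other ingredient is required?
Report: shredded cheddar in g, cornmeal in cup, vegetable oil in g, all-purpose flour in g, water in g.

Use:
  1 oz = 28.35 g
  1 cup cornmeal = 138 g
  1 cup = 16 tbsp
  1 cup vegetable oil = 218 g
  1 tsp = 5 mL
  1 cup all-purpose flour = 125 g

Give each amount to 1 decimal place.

The original recipe has 10 mL of plain yogurt, so the scaling factor is 17.5 ÷ 10 = 7/4 = 1.75.
shredded cheddar: 2.5 oz × 7/4 × 28.35 g/oz ≈ 124.0 g
cornmeal: 2 oz × 7/4 × 28.35 g/oz ÷ 138 g/cup ≈ 0.7 cup
vegetable oil: (3 cup + 7 tbsp = 3.4375 cup) × 7/4 × 218 g/cup ≈ 1311.4 g
all-purpose flour: 3.5 cup × 7/4 × 125 g/cup ≈ 765.6 g
water: 1.5 oz × 7/4 × 28.35 g/oz ≈ 74.4 g

shredded cheddar: 124.0 g; cornmeal: 0.7 cup; vegetable oil: 1311.4 g; all-purpose flour: 765.6 g; water: 74.4 g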